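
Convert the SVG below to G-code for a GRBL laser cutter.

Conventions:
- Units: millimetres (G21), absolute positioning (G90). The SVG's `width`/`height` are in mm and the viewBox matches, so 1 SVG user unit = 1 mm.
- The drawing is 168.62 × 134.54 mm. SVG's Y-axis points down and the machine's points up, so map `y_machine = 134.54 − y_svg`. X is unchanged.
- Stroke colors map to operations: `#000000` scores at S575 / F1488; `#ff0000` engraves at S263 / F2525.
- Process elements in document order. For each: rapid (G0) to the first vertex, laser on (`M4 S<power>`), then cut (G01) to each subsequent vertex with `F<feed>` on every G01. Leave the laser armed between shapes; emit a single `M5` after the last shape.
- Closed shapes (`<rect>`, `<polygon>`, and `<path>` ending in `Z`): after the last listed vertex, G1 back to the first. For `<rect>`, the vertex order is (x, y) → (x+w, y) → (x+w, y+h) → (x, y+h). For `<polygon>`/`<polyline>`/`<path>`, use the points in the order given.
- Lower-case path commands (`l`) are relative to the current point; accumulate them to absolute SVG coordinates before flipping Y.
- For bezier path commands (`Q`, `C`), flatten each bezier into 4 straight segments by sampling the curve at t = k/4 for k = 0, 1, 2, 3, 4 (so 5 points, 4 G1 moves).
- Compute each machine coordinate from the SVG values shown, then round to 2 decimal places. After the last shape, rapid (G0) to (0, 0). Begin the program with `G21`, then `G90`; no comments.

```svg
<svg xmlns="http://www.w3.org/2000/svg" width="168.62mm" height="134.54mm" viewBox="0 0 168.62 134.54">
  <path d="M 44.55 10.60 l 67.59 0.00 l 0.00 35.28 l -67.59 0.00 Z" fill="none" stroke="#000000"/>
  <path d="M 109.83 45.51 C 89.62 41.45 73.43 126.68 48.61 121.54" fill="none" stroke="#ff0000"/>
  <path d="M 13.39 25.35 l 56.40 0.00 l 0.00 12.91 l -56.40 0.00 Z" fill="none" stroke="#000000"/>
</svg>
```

1 u = 1 mm; y_m = 134.54 − y.

[1] `<path>` rectangle, #000000→score S575 F1488: (44.55,123.94) → (112.14,123.94) → (112.14,88.66) → (44.55,88.66) → (44.55,123.94) (closed)

[2] `<path>` cubic bezier, #ff0000→engrave S263 F2525: (109.83,89.03) → (95.23,78.14) → (80.95,50.61) → (65.80,23.28) → (48.61,13.00)

[3] `<path>` rectangle, #000000→score S575 F1488: (13.39,109.19) → (69.79,109.19) → (69.79,96.28) → (13.39,96.28) → (13.39,109.19) (closed)

G21
G90
G0 X44.55 Y123.94
M4 S575
G01 X112.14 Y123.94 F1488
G01 X112.14 Y88.66 F1488
G01 X44.55 Y88.66 F1488
G01 X44.55 Y123.94 F1488
G0 X109.83 Y89.03
M4 S263
G01 X95.23 Y78.14 F2525
G01 X80.95 Y50.61 F2525
G01 X65.80 Y23.28 F2525
G01 X48.61 Y13.00 F2525
G0 X13.39 Y109.19
M4 S575
G01 X69.79 Y109.19 F1488
G01 X69.79 Y96.28 F1488
G01 X13.39 Y96.28 F1488
G01 X13.39 Y109.19 F1488
M5
G0 X0.00 Y0.00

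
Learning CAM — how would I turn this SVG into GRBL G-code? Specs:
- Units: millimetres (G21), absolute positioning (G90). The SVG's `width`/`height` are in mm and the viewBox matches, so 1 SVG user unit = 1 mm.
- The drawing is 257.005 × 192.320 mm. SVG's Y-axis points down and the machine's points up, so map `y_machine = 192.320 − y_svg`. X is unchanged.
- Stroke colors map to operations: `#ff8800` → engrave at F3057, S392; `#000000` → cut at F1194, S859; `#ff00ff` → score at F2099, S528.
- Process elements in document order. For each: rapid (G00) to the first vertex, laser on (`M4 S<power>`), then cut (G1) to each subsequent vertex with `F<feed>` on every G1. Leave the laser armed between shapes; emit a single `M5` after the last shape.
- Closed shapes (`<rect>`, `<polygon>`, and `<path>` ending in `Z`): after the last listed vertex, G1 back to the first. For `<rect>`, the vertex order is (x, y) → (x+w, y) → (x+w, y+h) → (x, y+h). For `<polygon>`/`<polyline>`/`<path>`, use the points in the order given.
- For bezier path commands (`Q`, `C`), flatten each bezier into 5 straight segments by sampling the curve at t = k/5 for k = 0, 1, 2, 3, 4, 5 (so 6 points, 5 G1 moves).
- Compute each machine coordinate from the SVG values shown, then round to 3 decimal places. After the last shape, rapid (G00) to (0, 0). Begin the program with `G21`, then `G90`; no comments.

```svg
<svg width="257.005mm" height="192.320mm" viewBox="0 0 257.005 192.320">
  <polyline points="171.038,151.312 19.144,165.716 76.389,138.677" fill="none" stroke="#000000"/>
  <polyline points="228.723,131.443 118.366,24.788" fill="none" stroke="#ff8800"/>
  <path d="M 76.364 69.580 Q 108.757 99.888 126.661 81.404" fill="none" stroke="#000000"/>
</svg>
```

G21
G90
G00 X171.038 Y41.008
M4 S859
G1 X19.144 Y26.604 F1194
G1 X76.389 Y53.643 F1194
G00 X228.723 Y60.877
M4 S392
G1 X118.366 Y167.532 F3057
G00 X76.364 Y122.740
M4 S859
G1 X88.742 Y112.568 F1194
G1 X99.960 Y106.300 F1194
G1 X110.020 Y103.936 F1194
G1 X118.920 Y105.474 F1194
G1 X126.661 Y110.916 F1194
M5
G00 X0.000 Y0.000

Since the viewBox matches the mm dimensions, user units are millimetres directly. The only transform is the Y-flip y_m = 192.320 − y_svg.

Shape 1 is a open polyline drawn with `<polyline>`. Its stroke #000000 means cut at S859, F1194. After flipping Y the toolpath is (171.038,41.008) → (19.144,26.604) → (76.389,53.643).

Shape 2 is a line segment drawn with `<polyline>`. Its stroke #ff8800 means engrave at S392, F3057. After flipping Y the toolpath is (228.723,60.877) → (118.366,167.532).

Shape 3 is a quadratic bezier drawn with `<path>`. Its stroke #000000 means cut at S859, F1194. After flipping Y the toolpath is (76.364,122.740) → (88.742,112.568) → (99.960,106.300) → (110.020,103.936) → (118.920,105.474) → (126.661,110.916).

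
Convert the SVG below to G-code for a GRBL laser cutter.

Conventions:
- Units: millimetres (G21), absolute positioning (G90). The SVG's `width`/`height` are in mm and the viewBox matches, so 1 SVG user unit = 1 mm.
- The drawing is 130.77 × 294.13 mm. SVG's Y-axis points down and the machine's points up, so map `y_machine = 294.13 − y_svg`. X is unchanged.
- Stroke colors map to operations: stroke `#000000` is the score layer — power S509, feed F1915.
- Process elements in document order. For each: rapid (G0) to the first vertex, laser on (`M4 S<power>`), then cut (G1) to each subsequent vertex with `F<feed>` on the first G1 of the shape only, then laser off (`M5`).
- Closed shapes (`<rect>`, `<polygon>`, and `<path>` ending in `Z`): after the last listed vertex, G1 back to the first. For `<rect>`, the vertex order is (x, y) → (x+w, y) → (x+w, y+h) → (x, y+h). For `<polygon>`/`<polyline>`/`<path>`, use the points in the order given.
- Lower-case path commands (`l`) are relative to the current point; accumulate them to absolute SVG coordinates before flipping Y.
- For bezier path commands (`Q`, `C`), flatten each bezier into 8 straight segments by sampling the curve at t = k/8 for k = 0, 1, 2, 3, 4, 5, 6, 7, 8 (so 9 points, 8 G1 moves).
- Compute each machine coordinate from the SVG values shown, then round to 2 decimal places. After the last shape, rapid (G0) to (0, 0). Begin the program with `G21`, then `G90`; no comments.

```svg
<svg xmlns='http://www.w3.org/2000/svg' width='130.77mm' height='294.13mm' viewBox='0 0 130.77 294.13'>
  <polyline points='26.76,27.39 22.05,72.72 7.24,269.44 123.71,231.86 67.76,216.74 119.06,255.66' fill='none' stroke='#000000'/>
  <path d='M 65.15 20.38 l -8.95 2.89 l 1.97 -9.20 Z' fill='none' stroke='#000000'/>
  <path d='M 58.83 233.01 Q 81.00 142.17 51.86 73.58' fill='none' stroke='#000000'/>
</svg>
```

G21
G90
G0 X26.76 Y266.74
M4 S509
G1 X22.05 Y221.41 F1915
G1 X7.24 Y24.69
G1 X123.71 Y62.27
G1 X67.76 Y77.39
G1 X119.06 Y38.47
M5
G0 X65.15 Y273.75
M4 S509
G1 X56.20 Y270.86 F1915
G1 X58.17 Y280.06
G1 X65.15 Y273.75
M5
G0 X58.83 Y61.12
M4 S509
G1 X63.57 Y83.48 F1915
G1 X66.71 Y105.15
G1 X68.24 Y126.12
G1 X68.17 Y146.40
G1 X66.50 Y165.98
G1 X63.22 Y184.86
G1 X58.34 Y203.05
G1 X51.86 Y220.55
M5
G0 X0.00 Y0.00

Since the viewBox matches the mm dimensions, user units are millimetres directly. The only transform is the Y-flip y_m = 294.13 − y_svg.

Shape 1 is a open polyline drawn with `<polyline>`. Its stroke #000000 means score at S509, F1915. After flipping Y the toolpath is (26.76,266.74) → (22.05,221.41) → (7.24,24.69) → (123.71,62.27) → (67.76,77.39) → (119.06,38.47).

Shape 2 is a regular polygon drawn with `<path>`. Its stroke #000000 means score at S509, F1915. After flipping Y the toolpath is (65.15,273.75) → (56.20,270.86) → (58.17,280.06) → (65.15,273.75), returning to the start.

Shape 3 is a quadratic bezier drawn with `<path>`. Its stroke #000000 means score at S509, F1915. After flipping Y the toolpath is (58.83,61.12) → (63.57,83.48) → (66.71,105.15) → (68.24,126.12) → (68.17,146.40) → (66.50,165.98) → (63.22,184.86) → (58.34,203.05) → (51.86,220.55).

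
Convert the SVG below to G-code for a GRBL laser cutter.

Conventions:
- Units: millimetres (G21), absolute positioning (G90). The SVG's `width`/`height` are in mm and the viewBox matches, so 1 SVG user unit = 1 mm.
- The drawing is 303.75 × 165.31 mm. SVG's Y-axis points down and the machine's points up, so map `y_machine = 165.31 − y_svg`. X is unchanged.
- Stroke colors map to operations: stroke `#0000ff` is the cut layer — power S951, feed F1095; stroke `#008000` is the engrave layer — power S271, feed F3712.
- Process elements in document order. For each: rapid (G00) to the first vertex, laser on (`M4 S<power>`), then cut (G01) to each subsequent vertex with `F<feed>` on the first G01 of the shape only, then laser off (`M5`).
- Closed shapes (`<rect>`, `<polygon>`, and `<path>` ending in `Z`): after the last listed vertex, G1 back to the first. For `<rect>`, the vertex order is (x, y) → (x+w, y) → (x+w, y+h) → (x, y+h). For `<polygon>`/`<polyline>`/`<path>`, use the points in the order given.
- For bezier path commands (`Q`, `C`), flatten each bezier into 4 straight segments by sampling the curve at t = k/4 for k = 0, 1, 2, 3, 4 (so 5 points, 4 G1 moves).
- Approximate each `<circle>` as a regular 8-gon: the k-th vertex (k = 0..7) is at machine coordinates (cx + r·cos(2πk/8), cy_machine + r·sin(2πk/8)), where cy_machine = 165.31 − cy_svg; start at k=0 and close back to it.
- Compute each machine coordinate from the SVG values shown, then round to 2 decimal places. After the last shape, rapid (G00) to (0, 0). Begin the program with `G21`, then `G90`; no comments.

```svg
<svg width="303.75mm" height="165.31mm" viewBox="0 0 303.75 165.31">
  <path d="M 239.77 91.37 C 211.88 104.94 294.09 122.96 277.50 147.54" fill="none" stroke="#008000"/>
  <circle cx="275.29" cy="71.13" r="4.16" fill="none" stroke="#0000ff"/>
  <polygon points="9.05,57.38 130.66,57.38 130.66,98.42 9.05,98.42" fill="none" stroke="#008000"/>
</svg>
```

1 u = 1 mm; y_m = 165.31 − y.

[1] `<path>` cubic bezier, #008000→engrave S271 F3712: (239.77,73.94) → (236.23,62.90) → (254.40,49.98) → (274.68,35.01) → (277.50,17.77)

[2] `<circle>` circle, #0000ff→cut S951 F1095: (279.45,94.18) → (278.23,97.12) → (275.29,98.34) → (272.35,97.12) → (271.13,94.18) → (272.35,91.24) → (275.29,90.02) → (278.23,91.24) → (279.45,94.18) (closed)

[3] `<polygon>` rectangle, #008000→engrave S271 F3712: (9.05,107.93) → (130.66,107.93) → (130.66,66.89) → (9.05,66.89) → (9.05,107.93) (closed)

G21
G90
G00 X239.77 Y73.94
M4 S271
G01 X236.23 Y62.90 F3712
G01 X254.40 Y49.98
G01 X274.68 Y35.01
G01 X277.50 Y17.77
M5
G00 X279.45 Y94.18
M4 S951
G01 X278.23 Y97.12 F1095
G01 X275.29 Y98.34
G01 X272.35 Y97.12
G01 X271.13 Y94.18
G01 X272.35 Y91.24
G01 X275.29 Y90.02
G01 X278.23 Y91.24
G01 X279.45 Y94.18
M5
G00 X9.05 Y107.93
M4 S271
G01 X130.66 Y107.93 F3712
G01 X130.66 Y66.89
G01 X9.05 Y66.89
G01 X9.05 Y107.93
M5
G00 X0.00 Y0.00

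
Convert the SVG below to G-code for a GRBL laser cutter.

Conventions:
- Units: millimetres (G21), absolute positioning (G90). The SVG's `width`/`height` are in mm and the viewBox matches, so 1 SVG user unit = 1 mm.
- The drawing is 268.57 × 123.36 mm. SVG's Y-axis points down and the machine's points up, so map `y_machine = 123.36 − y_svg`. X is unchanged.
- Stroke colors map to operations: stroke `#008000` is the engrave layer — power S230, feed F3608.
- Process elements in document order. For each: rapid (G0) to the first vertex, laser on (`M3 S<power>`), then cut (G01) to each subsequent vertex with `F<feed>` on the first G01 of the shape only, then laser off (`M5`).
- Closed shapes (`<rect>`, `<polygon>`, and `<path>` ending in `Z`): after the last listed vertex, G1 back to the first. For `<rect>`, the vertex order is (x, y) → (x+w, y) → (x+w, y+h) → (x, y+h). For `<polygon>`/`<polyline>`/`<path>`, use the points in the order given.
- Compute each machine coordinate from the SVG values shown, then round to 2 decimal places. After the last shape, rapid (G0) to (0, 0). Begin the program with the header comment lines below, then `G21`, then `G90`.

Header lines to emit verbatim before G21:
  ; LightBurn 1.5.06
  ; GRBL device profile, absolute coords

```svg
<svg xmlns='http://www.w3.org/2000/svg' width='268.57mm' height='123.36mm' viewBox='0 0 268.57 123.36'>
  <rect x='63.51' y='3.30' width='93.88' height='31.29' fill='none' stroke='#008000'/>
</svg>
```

1 u = 1 mm; y_m = 123.36 − y.

[1] `<rect>` rectangle, #008000→engrave S230 F3608: (63.51,120.06) → (157.39,120.06) → (157.39,88.77) → (63.51,88.77) → (63.51,120.06) (closed)

; LightBurn 1.5.06
; GRBL device profile, absolute coords
G21
G90
G0 X63.51 Y120.06
M3 S230
G01 X157.39 Y120.06 F3608
G01 X157.39 Y88.77
G01 X63.51 Y88.77
G01 X63.51 Y120.06
M5
G0 X0.00 Y0.00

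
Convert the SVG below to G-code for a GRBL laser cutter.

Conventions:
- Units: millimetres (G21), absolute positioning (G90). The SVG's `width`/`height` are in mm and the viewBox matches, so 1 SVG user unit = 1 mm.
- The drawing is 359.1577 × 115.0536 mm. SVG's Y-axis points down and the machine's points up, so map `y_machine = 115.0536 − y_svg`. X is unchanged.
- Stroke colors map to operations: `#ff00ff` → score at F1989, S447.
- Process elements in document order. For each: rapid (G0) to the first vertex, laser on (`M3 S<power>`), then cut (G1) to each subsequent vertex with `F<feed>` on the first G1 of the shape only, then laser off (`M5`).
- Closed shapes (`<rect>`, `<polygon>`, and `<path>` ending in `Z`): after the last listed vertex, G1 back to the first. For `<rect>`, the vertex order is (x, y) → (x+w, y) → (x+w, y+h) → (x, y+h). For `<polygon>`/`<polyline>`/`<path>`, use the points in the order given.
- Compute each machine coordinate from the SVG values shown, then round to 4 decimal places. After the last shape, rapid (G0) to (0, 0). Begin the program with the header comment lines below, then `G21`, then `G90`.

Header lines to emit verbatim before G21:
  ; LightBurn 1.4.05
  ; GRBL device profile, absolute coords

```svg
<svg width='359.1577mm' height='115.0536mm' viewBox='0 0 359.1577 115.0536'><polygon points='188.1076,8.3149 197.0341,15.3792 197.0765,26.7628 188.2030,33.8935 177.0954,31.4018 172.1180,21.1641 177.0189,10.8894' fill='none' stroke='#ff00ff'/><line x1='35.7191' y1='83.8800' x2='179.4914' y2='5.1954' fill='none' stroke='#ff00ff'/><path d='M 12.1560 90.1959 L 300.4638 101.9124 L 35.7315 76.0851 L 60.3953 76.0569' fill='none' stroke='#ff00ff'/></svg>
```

; LightBurn 1.4.05
; GRBL device profile, absolute coords
G21
G90
G0 X188.1076 Y106.7387
M3 S447
G1 X197.0341 Y99.6744 F1989
G1 X197.0765 Y88.2908
G1 X188.2030 Y81.1601
G1 X177.0954 Y83.6518
G1 X172.1180 Y93.8895
G1 X177.0189 Y104.1642
G1 X188.1076 Y106.7387
M5
G0 X35.7191 Y31.1736
M3 S447
G1 X179.4914 Y109.8582 F1989
M5
G0 X12.1560 Y24.8577
M3 S447
G1 X300.4638 Y13.1412 F1989
G1 X35.7315 Y38.9685
G1 X60.3953 Y38.9967
M5
G0 X0.0000 Y0.0000

Since the viewBox matches the mm dimensions, user units are millimetres directly. The only transform is the Y-flip y_m = 115.0536 − y_svg.

Shape 1 is a regular polygon drawn with `<polygon>`. Its stroke #ff00ff means score at S447, F1989. After flipping Y the toolpath is (188.1076,106.7387) → (197.0341,99.6744) → (197.0765,88.2908) → (188.2030,81.1601) → (177.0954,83.6518) → (172.1180,93.8895) → (177.0189,104.1642) → (188.1076,106.7387), returning to the start.

Shape 2 is a line segment drawn with `<line>`. Its stroke #ff00ff means score at S447, F1989. After flipping Y the toolpath is (35.7191,31.1736) → (179.4914,109.8582).

Shape 3 is a open polyline drawn with `<path>`. Its stroke #ff00ff means score at S447, F1989. After flipping Y the toolpath is (12.1560,24.8577) → (300.4638,13.1412) → (35.7315,38.9685) → (60.3953,38.9967).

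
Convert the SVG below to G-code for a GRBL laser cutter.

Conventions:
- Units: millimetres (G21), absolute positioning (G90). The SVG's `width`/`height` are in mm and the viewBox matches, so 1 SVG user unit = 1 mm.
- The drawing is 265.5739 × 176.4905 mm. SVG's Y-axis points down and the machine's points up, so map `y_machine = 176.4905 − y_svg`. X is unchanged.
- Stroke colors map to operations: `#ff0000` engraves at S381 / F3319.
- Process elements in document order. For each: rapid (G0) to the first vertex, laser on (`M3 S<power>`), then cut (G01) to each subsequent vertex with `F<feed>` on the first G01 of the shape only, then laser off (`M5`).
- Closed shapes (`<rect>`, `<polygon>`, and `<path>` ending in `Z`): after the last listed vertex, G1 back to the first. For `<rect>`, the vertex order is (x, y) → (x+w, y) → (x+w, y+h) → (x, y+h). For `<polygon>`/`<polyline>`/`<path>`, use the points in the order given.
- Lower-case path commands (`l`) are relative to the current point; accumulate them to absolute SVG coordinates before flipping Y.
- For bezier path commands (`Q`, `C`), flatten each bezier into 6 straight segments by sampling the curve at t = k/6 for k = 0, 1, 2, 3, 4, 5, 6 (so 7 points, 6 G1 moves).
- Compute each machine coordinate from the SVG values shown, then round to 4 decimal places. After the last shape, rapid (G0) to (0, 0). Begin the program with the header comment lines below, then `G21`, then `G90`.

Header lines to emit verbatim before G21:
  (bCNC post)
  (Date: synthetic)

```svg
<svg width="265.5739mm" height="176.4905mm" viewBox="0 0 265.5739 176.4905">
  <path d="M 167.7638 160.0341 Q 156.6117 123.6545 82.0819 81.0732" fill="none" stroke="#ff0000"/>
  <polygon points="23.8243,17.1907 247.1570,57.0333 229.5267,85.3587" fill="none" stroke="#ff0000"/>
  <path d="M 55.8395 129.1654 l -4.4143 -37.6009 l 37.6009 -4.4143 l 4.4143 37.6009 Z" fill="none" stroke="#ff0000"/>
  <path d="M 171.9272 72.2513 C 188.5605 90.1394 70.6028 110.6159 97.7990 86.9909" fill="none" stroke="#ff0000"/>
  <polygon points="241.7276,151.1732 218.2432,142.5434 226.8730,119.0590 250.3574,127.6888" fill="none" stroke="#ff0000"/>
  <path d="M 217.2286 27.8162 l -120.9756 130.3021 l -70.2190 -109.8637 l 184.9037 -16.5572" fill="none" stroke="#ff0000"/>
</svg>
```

(bCNC post)
(Date: synthetic)
G21
G90
G0 X167.7638 Y16.4564
M3 S381
G01 X162.2859 Y28.7552 F3319
G01 X153.2871 Y41.3985
G01 X140.7673 Y54.3864
G01 X124.7265 Y67.7188
G01 X105.1647 Y81.3958
G01 X82.0819 Y95.4173
M5
G0 X23.8243 Y159.2998
M3 S381
G01 X247.1570 Y119.4572 F3319
G01 X229.5267 Y91.1318
G01 X23.8243 Y159.2998
M5
G0 X55.8395 Y47.3251
M3 S381
G01 X51.4252 Y84.9260 F3319
G01 X89.0261 Y89.3403
G01 X93.4404 Y51.7394
G01 X55.8395 Y47.3251
M5
G0 X171.9272 Y104.2392
M3 S381
G01 X170.3230 Y95.2956 F3319
G01 X154.0578 Y87.2176
G01 X130.9020 Y81.3020
G01 X108.6265 Y78.8458
G01 X95.0019 Y81.1461
G01 X97.7990 Y89.4996
M5
G0 X241.7276 Y25.3173
M3 S381
G01 X218.2432 Y33.9471 F3319
G01 X226.8730 Y57.4315
G01 X250.3574 Y48.8017
G01 X241.7276 Y25.3173
M5
G0 X217.2286 Y148.6743
M3 S381
G01 X96.2530 Y18.3722 F3319
G01 X26.0340 Y128.2359
G01 X210.9377 Y144.7931
M5
G0 X0.0000 Y0.0000

Since the viewBox matches the mm dimensions, user units are millimetres directly. The only transform is the Y-flip y_m = 176.4905 − y_svg.

Shape 1 is a quadratic bezier drawn with `<path>`. Its stroke #ff0000 means engrave at S381, F3319. After flipping Y the toolpath is (167.7638,16.4564) → (162.2859,28.7552) → (153.2871,41.3985) → (140.7673,54.3864) → (124.7265,67.7188) → (105.1647,81.3958) → (82.0819,95.4173).

Shape 2 is a closed polygon drawn with `<polygon>`. Its stroke #ff0000 means engrave at S381, F3319. After flipping Y the toolpath is (23.8243,159.2998) → (247.1570,119.4572) → (229.5267,91.1318) → (23.8243,159.2998), returning to the start.

Shape 3 is a regular polygon drawn with `<path>`. Its stroke #ff0000 means engrave at S381, F3319. After flipping Y the toolpath is (55.8395,47.3251) → (51.4252,84.9260) → (89.0261,89.3403) → (93.4404,51.7394) → (55.8395,47.3251), returning to the start.

Shape 4 is a cubic bezier drawn with `<path>`. Its stroke #ff0000 means engrave at S381, F3319. After flipping Y the toolpath is (171.9272,104.2392) → (170.3230,95.2956) → (154.0578,87.2176) → (130.9020,81.3020) → (108.6265,78.8458) → (95.0019,81.1461) → (97.7990,89.4996).

Shape 5 is a regular polygon drawn with `<polygon>`. Its stroke #ff0000 means engrave at S381, F3319. After flipping Y the toolpath is (241.7276,25.3173) → (218.2432,33.9471) → (226.8730,57.4315) → (250.3574,48.8017) → (241.7276,25.3173), returning to the start.

Shape 6 is a open polyline drawn with `<path>`. Its stroke #ff0000 means engrave at S381, F3319. After flipping Y the toolpath is (217.2286,148.6743) → (96.2530,18.3722) → (26.0340,128.2359) → (210.9377,144.7931).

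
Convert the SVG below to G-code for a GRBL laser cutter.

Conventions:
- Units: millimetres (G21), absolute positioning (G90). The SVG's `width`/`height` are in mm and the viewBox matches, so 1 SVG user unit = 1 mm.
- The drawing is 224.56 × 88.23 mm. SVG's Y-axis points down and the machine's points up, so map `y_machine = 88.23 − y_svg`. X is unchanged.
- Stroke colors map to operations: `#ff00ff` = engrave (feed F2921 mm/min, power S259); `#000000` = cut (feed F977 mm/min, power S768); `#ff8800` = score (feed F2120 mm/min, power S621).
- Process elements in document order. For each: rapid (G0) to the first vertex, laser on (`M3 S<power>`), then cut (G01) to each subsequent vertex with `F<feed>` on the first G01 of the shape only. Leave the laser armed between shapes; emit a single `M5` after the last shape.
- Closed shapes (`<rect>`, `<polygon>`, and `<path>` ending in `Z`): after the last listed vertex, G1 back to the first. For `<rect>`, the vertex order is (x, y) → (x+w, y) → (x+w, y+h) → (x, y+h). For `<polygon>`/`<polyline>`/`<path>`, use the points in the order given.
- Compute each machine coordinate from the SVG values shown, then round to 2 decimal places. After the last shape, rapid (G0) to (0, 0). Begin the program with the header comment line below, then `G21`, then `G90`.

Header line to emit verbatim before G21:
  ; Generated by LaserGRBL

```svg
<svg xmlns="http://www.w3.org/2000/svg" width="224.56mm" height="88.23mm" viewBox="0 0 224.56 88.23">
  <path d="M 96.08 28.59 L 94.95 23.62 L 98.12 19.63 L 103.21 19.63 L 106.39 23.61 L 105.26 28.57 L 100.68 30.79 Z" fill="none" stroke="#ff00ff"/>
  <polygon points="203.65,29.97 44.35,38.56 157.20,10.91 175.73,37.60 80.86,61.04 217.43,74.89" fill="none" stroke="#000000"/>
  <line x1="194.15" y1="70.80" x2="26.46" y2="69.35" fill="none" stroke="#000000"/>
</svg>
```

; Generated by LaserGRBL
G21
G90
G0 X96.08 Y59.64
M3 S259
G01 X94.95 Y64.61 F2921
G01 X98.12 Y68.60
G01 X103.21 Y68.60
G01 X106.39 Y64.62
G01 X105.26 Y59.66
G01 X100.68 Y57.44
G01 X96.08 Y59.64
G0 X203.65 Y58.26
M3 S768
G01 X44.35 Y49.67 F977
G01 X157.20 Y77.32
G01 X175.73 Y50.63
G01 X80.86 Y27.19
G01 X217.43 Y13.34
G01 X203.65 Y58.26
G0 X194.15 Y17.43
M3 S768
G01 X26.46 Y18.88 F977
M5
G0 X0.00 Y0.00

viewBox `0 0 224.56 88.23` with mm width/height → 1 unit = 1 mm. Flip: y_m = 88.23 − y_svg.

**Shape 1** — `<path>` regular polygon, stroke `#ff00ff` → engrave (S259, F2921). Machine vertices: (96.08,59.64) → (94.95,64.61) → (98.12,68.60) → (103.21,68.60) → (106.39,64.62) → (105.26,59.66) → (100.68,57.44) → (96.08,59.64). Closed: final G1 returns to the first vertex.

**Shape 2** — `<polygon>` closed polygon, stroke `#000000` → cut (S768, F977). Machine vertices: (203.65,58.26) → (44.35,49.67) → (157.20,77.32) → (175.73,50.63) → (80.86,27.19) → (217.43,13.34) → (203.65,58.26). Closed: final G1 returns to the first vertex.

**Shape 3** — `<line>` line segment, stroke `#000000` → cut (S768, F977). Machine vertices: (194.15,17.43) → (26.46,18.88). Open path.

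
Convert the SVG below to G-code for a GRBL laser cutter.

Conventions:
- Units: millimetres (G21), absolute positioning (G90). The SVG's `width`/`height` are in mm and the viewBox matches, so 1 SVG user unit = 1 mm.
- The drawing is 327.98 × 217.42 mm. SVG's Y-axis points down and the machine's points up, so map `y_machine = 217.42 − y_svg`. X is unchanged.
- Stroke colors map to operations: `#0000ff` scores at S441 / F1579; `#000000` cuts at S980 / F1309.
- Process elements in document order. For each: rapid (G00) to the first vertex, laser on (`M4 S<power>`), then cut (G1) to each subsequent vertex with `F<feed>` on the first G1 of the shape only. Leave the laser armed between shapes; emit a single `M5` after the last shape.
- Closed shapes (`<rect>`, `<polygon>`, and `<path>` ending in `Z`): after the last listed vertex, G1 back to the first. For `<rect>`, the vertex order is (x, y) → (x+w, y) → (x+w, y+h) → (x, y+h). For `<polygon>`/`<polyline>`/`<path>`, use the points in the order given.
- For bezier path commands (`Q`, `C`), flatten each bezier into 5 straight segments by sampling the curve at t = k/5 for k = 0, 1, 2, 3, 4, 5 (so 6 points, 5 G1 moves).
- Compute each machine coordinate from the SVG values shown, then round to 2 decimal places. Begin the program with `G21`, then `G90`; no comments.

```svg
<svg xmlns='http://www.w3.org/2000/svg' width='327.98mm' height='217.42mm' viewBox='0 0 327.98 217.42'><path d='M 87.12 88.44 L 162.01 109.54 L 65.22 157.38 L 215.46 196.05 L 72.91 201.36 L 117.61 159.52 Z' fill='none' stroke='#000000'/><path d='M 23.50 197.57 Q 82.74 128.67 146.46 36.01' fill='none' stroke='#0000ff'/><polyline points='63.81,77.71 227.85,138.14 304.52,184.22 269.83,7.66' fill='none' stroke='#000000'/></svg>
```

1 u = 1 mm; y_m = 217.42 − y.

[1] `<path>` closed polygon, #000000→cut S980 F1309: (87.12,128.98) → (162.01,107.88) → (65.22,60.04) → (215.46,21.37) → (72.91,16.06) → (117.61,57.90) → (87.12,128.98) (closed)

[2] `<path>` quadratic bezier, #0000ff→score S441 F1579: (23.50,19.85) → (47.38,48.36) → (71.61,78.77) → (96.20,111.08) → (121.15,145.30) → (146.46,181.41)

[3] `<polyline>` open polyline, #000000→cut S980 F1309: (63.81,139.71) → (227.85,79.28) → (304.52,33.20) → (269.83,209.76)

G21
G90
G00 X87.12 Y128.98
M4 S980
G1 X162.01 Y107.88 F1309
G1 X65.22 Y60.04
G1 X215.46 Y21.37
G1 X72.91 Y16.06
G1 X117.61 Y57.90
G1 X87.12 Y128.98
G00 X23.50 Y19.85
M4 S441
G1 X47.38 Y48.36 F1579
G1 X71.61 Y78.77
G1 X96.20 Y111.08
G1 X121.15 Y145.30
G1 X146.46 Y181.41
G00 X63.81 Y139.71
M4 S980
G1 X227.85 Y79.28 F1309
G1 X304.52 Y33.20
G1 X269.83 Y209.76
M5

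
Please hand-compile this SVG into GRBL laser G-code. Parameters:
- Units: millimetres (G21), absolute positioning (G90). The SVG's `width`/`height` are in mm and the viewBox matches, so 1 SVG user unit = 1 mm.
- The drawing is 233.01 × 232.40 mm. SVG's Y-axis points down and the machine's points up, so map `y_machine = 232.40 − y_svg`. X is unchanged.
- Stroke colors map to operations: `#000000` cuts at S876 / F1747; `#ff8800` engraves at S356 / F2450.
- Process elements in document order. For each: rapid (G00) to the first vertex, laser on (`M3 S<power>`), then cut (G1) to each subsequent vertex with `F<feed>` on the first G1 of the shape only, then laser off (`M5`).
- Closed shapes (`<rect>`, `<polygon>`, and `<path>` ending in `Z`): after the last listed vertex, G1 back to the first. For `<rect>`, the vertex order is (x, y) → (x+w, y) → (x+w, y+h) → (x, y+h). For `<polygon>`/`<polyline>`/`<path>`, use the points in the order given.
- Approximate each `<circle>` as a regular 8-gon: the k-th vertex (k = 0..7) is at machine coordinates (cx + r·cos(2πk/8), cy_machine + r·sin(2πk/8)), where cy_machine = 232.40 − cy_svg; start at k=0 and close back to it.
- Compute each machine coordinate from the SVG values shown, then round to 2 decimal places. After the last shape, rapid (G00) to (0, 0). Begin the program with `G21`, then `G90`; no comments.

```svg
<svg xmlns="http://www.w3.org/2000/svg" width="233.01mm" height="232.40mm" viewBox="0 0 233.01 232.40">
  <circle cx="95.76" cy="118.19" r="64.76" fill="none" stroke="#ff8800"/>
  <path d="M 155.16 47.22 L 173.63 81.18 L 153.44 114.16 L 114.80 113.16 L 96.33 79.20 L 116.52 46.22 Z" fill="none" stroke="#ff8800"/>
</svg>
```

viewBox `0 0 233.01 232.40` with mm width/height → 1 unit = 1 mm. Flip: y_m = 232.40 − y_svg.

**Shape 1** — `<circle>` circle, stroke `#ff8800` → engrave (S356, F2450). Machine vertices: (160.52,114.21) → (141.55,160.00) → (95.76,178.97) → (49.97,160.00) → (31.00,114.21) → (49.97,68.42) → (95.76,49.45) → (141.55,68.42) → (160.52,114.21). Closed: final G1 returns to the first vertex.

**Shape 2** — `<path>` regular polygon, stroke `#ff8800` → engrave (S356, F2450). Machine vertices: (155.16,185.18) → (173.63,151.22) → (153.44,118.24) → (114.80,119.24) → (96.33,153.20) → (116.52,186.18) → (155.16,185.18). Closed: final G1 returns to the first vertex.

G21
G90
G00 X160.52 Y114.21
M3 S356
G1 X141.55 Y160.00 F2450
G1 X95.76 Y178.97
G1 X49.97 Y160.00
G1 X31.00 Y114.21
G1 X49.97 Y68.42
G1 X95.76 Y49.45
G1 X141.55 Y68.42
G1 X160.52 Y114.21
M5
G00 X155.16 Y185.18
M3 S356
G1 X173.63 Y151.22 F2450
G1 X153.44 Y118.24
G1 X114.80 Y119.24
G1 X96.33 Y153.20
G1 X116.52 Y186.18
G1 X155.16 Y185.18
M5
G00 X0.00 Y0.00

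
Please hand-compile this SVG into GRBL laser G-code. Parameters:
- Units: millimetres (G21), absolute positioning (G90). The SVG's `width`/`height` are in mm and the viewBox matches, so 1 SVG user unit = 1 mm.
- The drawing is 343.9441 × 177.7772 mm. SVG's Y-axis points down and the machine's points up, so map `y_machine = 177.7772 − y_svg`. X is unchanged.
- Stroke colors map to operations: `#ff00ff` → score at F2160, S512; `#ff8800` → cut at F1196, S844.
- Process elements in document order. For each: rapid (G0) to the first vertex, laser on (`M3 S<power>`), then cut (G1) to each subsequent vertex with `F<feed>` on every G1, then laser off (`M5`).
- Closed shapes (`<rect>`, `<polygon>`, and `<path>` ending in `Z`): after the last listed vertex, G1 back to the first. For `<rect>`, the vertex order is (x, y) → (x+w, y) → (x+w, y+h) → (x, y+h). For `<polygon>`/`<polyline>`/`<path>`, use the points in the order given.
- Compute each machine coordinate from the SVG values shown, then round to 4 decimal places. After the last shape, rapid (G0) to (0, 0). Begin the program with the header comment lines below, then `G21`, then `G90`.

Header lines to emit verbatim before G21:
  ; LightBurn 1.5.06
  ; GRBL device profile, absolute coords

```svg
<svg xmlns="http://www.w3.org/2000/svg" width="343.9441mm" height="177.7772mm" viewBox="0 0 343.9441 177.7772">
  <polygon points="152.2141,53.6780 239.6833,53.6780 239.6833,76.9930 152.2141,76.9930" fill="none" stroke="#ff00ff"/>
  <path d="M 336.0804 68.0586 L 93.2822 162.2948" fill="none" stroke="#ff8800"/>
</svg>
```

1 u = 1 mm; y_m = 177.7772 − y.

[1] `<polygon>` rectangle, #ff00ff→score S512 F2160: (152.2141,124.0992) → (239.6833,124.0992) → (239.6833,100.7842) → (152.2141,100.7842) → (152.2141,124.0992) (closed)

[2] `<path>` line segment, #ff8800→cut S844 F1196: (336.0804,109.7186) → (93.2822,15.4824)

; LightBurn 1.5.06
; GRBL device profile, absolute coords
G21
G90
G0 X152.2141 Y124.0992
M3 S512
G1 X239.6833 Y124.0992 F2160
G1 X239.6833 Y100.7842 F2160
G1 X152.2141 Y100.7842 F2160
G1 X152.2141 Y124.0992 F2160
M5
G0 X336.0804 Y109.7186
M3 S844
G1 X93.2822 Y15.4824 F1196
M5
G0 X0.0000 Y0.0000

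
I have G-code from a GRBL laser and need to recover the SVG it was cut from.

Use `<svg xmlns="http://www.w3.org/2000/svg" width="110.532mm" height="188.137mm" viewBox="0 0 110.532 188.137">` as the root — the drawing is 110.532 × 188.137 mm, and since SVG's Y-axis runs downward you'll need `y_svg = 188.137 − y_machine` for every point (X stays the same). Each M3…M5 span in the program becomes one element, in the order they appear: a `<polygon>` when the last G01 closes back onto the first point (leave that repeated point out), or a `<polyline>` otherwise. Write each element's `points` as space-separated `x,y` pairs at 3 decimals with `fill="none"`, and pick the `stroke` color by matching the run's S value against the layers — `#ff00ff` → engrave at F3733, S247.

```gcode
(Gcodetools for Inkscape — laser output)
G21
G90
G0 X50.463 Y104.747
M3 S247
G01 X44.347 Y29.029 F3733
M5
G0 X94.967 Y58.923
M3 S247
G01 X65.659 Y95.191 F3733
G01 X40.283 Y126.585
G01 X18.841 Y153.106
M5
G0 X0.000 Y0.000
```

y_svg = 188.137 − y_m. Every run uses S247, so all elements get stroke `#ff00ff` (engrave).

[1] open run; points: 50.463,83.390 44.347,159.108

[2] open run; points: 94.967,129.214 65.659,92.946 40.283,61.552 18.841,35.031

<svg xmlns="http://www.w3.org/2000/svg" width="110.532mm" height="188.137mm" viewBox="0 0 110.532 188.137">
  <polyline points="50.463,83.390 44.347,159.108" fill="none" stroke="#ff00ff"/>
  <polyline points="94.967,129.214 65.659,92.946 40.283,61.552 18.841,35.031" fill="none" stroke="#ff00ff"/>
</svg>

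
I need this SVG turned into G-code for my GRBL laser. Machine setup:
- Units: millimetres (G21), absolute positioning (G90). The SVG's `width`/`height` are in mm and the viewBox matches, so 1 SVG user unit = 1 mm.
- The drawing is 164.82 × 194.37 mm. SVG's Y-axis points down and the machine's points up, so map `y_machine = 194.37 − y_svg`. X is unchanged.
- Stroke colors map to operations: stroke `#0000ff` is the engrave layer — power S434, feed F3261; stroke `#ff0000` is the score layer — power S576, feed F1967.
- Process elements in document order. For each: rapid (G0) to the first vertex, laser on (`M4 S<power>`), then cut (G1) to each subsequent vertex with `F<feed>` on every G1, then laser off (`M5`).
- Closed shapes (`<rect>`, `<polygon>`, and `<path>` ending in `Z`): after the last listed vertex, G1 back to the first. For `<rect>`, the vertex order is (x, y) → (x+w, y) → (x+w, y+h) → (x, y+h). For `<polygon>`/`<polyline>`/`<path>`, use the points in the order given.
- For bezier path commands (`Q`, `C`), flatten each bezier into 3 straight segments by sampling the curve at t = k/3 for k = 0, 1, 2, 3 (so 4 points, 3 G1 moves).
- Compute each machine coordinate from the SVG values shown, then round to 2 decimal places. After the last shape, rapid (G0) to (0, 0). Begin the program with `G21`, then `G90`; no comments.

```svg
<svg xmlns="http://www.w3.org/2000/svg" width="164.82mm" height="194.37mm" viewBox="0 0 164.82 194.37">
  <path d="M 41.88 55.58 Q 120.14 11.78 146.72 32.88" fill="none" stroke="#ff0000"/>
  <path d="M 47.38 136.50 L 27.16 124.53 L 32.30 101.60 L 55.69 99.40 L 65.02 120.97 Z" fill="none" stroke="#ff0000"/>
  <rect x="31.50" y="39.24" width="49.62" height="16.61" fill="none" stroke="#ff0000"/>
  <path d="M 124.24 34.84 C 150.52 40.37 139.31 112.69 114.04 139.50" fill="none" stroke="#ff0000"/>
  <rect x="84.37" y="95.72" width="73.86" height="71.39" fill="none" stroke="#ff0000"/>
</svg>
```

viewBox `0 0 164.82 194.37` with mm width/height → 1 unit = 1 mm. Flip: y_m = 194.37 − y_svg.

**Shape 1** — `<path>` quadratic bezier, stroke `#ff0000` → score (S576, F1967). Control points (SVG): P0=(41.88,55.58), P1=(120.14,11.78), P2=(146.72,32.88); sampled at t=k/3. Machine vertices: (41.88,138.79) → (88.31,160.78) → (123.26,168.35) → (146.72,161.49). Open path.

**Shape 2** — `<path>` regular polygon, stroke `#ff0000` → score (S576, F1967). Machine vertices: (47.38,57.87) → (27.16,69.84) → (32.30,92.77) → (55.69,94.97) → (65.02,73.40) → (47.38,57.87). Closed: final G1 returns to the first vertex.

**Shape 3** — `<rect>` rectangle, stroke `#ff0000` → score (S576, F1967). Machine vertices: (31.50,155.13) → (81.12,155.13) → (81.12,138.52) → (31.50,138.52) → (31.50,155.13). Closed: final G1 returns to the first vertex.

**Shape 4** — `<path>` cubic bezier, stroke `#ff0000` → score (S576, F1967). Control points (SVG): P0=(124.24,34.84), P1=(150.52,40.37), P2=(139.31,112.69), P3=(114.04,139.50); sampled at t=k/3. Machine vertices: (124.24,159.53) → (138.89,135.90) → (133.76,92.69) → (114.04,54.87). Open path.

**Shape 5** — `<rect>` rectangle, stroke `#ff0000` → score (S576, F1967). Machine vertices: (84.37,98.65) → (158.23,98.65) → (158.23,27.26) → (84.37,27.26) → (84.37,98.65). Closed: final G1 returns to the first vertex.

G21
G90
G0 X41.88 Y138.79
M4 S576
G1 X88.31 Y160.78 F1967
G1 X123.26 Y168.35 F1967
G1 X146.72 Y161.49 F1967
M5
G0 X47.38 Y57.87
M4 S576
G1 X27.16 Y69.84 F1967
G1 X32.30 Y92.77 F1967
G1 X55.69 Y94.97 F1967
G1 X65.02 Y73.40 F1967
G1 X47.38 Y57.87 F1967
M5
G0 X31.50 Y155.13
M4 S576
G1 X81.12 Y155.13 F1967
G1 X81.12 Y138.52 F1967
G1 X31.50 Y138.52 F1967
G1 X31.50 Y155.13 F1967
M5
G0 X124.24 Y159.53
M4 S576
G1 X138.89 Y135.90 F1967
G1 X133.76 Y92.69 F1967
G1 X114.04 Y54.87 F1967
M5
G0 X84.37 Y98.65
M4 S576
G1 X158.23 Y98.65 F1967
G1 X158.23 Y27.26 F1967
G1 X84.37 Y27.26 F1967
G1 X84.37 Y98.65 F1967
M5
G0 X0.00 Y0.00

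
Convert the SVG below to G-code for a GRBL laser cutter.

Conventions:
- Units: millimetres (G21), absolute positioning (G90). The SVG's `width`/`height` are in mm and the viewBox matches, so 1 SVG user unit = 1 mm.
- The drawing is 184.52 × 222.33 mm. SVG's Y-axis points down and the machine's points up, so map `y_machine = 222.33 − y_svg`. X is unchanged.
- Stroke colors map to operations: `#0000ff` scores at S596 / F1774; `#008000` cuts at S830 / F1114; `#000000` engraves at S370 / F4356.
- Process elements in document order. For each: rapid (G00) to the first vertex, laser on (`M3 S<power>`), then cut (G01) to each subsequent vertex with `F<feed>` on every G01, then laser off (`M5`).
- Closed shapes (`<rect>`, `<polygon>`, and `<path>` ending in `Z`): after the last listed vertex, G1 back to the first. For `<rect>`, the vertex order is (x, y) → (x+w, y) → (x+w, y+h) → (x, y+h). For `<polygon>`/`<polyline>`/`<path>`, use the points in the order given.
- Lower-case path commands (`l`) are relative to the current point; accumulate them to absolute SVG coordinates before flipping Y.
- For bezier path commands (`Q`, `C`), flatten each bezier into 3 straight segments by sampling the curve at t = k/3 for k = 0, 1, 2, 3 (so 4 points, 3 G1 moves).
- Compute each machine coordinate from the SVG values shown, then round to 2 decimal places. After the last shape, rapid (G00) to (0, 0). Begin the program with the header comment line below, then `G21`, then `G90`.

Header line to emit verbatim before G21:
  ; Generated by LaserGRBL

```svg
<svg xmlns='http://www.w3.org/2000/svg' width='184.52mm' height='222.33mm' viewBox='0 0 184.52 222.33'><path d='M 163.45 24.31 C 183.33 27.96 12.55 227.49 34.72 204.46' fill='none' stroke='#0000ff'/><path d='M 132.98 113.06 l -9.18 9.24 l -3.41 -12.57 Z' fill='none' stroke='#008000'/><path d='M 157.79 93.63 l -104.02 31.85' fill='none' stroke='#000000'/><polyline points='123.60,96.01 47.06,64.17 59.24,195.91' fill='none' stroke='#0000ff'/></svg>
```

viewBox `0 0 184.52 222.33` with mm width/height → 1 unit = 1 mm. Flip: y_m = 222.33 − y_svg.

**Shape 1** — `<path>` cubic bezier, stroke `#0000ff` → score (S596, F1774). Control points (SVG): P0=(163.45,24.31), P1=(183.33,27.96), P2=(12.55,227.49), P3=(34.72,204.46); sampled at t=k/3. Machine vertices: (163.45,198.02) → (133.98,144.57) → (62.66,53.53) → (34.72,17.87). Open path.

**Shape 2** — `<path>` regular polygon, stroke `#008000` → cut (S830, F1114). Machine vertices: (132.98,109.27) → (123.80,100.03) → (120.39,112.60) → (132.98,109.27). Closed: final G1 returns to the first vertex.

**Shape 3** — `<path>` line segment, stroke `#000000` → engrave (S370, F4356). Machine vertices: (157.79,128.70) → (53.77,96.85). Open path.

**Shape 4** — `<polyline>` open polyline, stroke `#0000ff` → score (S596, F1774). Machine vertices: (123.60,126.32) → (47.06,158.16) → (59.24,26.42). Open path.

; Generated by LaserGRBL
G21
G90
G00 X163.45 Y198.02
M3 S596
G01 X133.98 Y144.57 F1774
G01 X62.66 Y53.53 F1774
G01 X34.72 Y17.87 F1774
M5
G00 X132.98 Y109.27
M3 S830
G01 X123.80 Y100.03 F1114
G01 X120.39 Y112.60 F1114
G01 X132.98 Y109.27 F1114
M5
G00 X157.79 Y128.70
M3 S370
G01 X53.77 Y96.85 F4356
M5
G00 X123.60 Y126.32
M3 S596
G01 X47.06 Y158.16 F1774
G01 X59.24 Y26.42 F1774
M5
G00 X0.00 Y0.00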